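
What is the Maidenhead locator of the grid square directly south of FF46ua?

Latitude subsquare a = 0; −1 → -1, wraps to 23 = x, carry into square.
Latitude square 6; −1 → 5.
The longitude characters are unchanged.

FF45ux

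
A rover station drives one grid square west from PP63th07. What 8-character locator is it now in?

PP63sh97

Longitude extended square 0; −1 → -1, wraps to 9, carry into subsquare.
Longitude subsquare t = 19; −1 → 18 = s.
The latitude characters are unchanged.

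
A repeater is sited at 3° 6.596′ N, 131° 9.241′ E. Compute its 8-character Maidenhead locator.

PJ53nc86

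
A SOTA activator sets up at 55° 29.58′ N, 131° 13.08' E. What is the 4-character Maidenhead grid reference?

PO55

Add 180° to longitude and 90° to latitude: 311.22, 145.49.
Field: 311.22/20 → 15 → P, 145.49/10 → 14 → O; chars PO.
Square: 11.22/2 → 5, 5.49/1 → 5; chars 55.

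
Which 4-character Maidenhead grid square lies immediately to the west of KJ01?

JJ91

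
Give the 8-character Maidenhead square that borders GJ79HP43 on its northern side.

GJ79hp44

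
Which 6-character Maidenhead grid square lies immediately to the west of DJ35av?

DJ25xv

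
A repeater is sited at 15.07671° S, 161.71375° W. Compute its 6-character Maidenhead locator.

Offset from 180°W / 90°S: lon 18.2862°, lat 74.9233°.
Field (20°×10°, letters A–R): lon ⌊18.2862/20⌋ = 0 → A; lat ⌊74.9233/10⌋ = 7 → H.
Square (2°×1°, digits 0–9): lon ⌊18.2862/2⌋ = 9; lat ⌊4.9233/1⌋ = 4.
Subsquare (5′×2.5′, letters a–x): lon ⌊0.2862/0.0833333⌋ = 3 → d; lat ⌊0.9233/0.0416667⌋ = 22 → w.

AH94dw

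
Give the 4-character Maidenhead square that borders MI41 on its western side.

MI31

Longitude square 4; −1 → 3.
The latitude characters are unchanged.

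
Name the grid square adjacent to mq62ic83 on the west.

MQ62ic73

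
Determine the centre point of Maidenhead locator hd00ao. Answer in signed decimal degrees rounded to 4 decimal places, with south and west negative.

-59.3958, -39.9583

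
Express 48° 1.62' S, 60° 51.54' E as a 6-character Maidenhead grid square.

ME01kx

Shift to the Maidenhead origin (180°W, 90°S): lon 240.8590, lat 41.9730.
Field: 240.8590/20 → 12 → M, 41.9730/10 → 4 → E; chars ME.
Square: 0.8590/2 → 0, 1.9730/1 → 1; chars 01.
Subsquare: 0.8590/0.0833333 → 10 → k, 0.9730/0.0416667 → 23 → x; chars kx.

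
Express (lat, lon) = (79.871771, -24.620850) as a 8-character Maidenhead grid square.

Offset from 180°W / 90°S: lon 155.37915°, lat 169.87177°.
Field: lon ⌊155.37915/20⌋ = 7 → H; lat ⌊169.87177/10⌋ = 16 → Q.
Square: lon ⌊15.37915/2⌋ = 7; lat ⌊9.87177/1⌋ = 9.
Subsquare: lon ⌊1.37915/0.0833333⌋ = 16 → q; lat ⌊0.87177/0.0416667⌋ = 20 → u.
Extended square: lon ⌊0.04582/0.00833333⌋ = 5; lat ⌊0.03844/0.00416667⌋ = 9.

HQ79qu59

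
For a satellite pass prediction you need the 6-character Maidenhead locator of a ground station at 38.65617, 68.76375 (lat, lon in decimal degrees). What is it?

MM48jp

Shift to the Maidenhead origin (180°W, 90°S): lon 248.7638, lat 128.6562.
Field: lon ⌊248.7638/20⌋ = 12 → M; lat ⌊128.6562/10⌋ = 12 → M.
Square: lon ⌊8.7638/2⌋ = 4; lat ⌊8.6562/1⌋ = 8.
Subsquare: lon ⌊0.7638/0.0833333⌋ = 9 → j; lat ⌊0.6562/0.0416667⌋ = 15 → p.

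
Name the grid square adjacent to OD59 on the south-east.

Longitude square 5; +1 → 6.
Latitude square 9; −1 → 8.

OD68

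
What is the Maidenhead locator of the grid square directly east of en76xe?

EN86ae

Longitude subsquare x = 23; +1 → 24, wraps to 0 = a, carry into square.
Longitude square 7; +1 → 8.
The latitude characters are unchanged.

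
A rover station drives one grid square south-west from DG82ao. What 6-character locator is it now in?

Longitude subsquare a = 0; −1 → -1, wraps to 23 = x, carry into square.
Longitude square 8; −1 → 7.
Latitude subsquare o = 14; −1 → 13 = n.

DG72xn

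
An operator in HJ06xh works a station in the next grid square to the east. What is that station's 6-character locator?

HJ16ah

Longitude subsquare x = 23; +1 → 24, wraps to 0 = a, carry into square.
Longitude square 0; +1 → 1.
The latitude characters are unchanged.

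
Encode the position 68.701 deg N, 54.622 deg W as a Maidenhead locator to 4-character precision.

Add 180° to longitude and 90° to latitude: 125.38, 158.70.
Field: 125.38/20 → 6 → G, 158.70/10 → 15 → P; chars GP.
Square: 5.38/2 → 2, 8.70/1 → 8; chars 28.

GP28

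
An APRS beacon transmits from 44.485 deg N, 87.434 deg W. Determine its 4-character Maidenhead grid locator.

EN64

Add 180° to longitude and 90° to latitude: 92.57, 134.49.
Field (20°×10°, letters A–R): lon ⌊92.57/20⌋ = 4 → E; lat ⌊134.49/10⌋ = 13 → N.
Square (2°×1°, digits 0–9): lon ⌊12.57/2⌋ = 6; lat ⌊4.49/1⌋ = 4.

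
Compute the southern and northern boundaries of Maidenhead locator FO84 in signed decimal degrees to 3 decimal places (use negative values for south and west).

54.000, 55.000

Field F=5, O=14: +5·20° lon, +14·10° lat → SW at lon -80°, lat 50°.
Square 8, 4: +8·2° lon, +4·1° lat → SW at lon -64°, lat 54°.
Cell spans 2° lon × 1° lat.
south 54.000, north 55.000.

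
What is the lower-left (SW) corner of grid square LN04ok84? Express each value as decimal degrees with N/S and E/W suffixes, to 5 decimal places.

44.43333° N, 41.23333° E

Field L=11, N=13: +11·20° lon, +13·10° lat → SW at lon 40°, lat 40°.
Square 0, 4: +0·2° lon, +4·1° lat → SW at lon 40°, lat 44°.
Subsquare o=14, k=10: +14·0.0833333° lon, +10·0.0416667° lat → SW at lon 41.1667°, lat 44.4167°.
Extended square 8, 4: +8·0.00833333° lon, +4·0.00416667° lat → SW at lon 41.2333°, lat 44.4333°.
latitude 44.43333° N, longitude 41.23333° E.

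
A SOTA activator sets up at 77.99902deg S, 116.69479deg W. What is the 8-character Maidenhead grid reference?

Offset from 180°W / 90°S: lon 63.30521°, lat 12.00098°.
Field (20°×10°, letters A–R): 63.30521/20 → 3 → D, 12.00098/10 → 1 → B; chars DB.
Square (2°×1°, digits 0–9): 3.30521/2 → 1, 2.00098/1 → 2; chars 12.
Subsquare (5′×2.5′, letters a–x): 1.30521/0.0833333 → 15 → p, 0.00098/0.0416667 → 0 → a; chars pa.
Extended square (30″×15″, digits 0–9): 0.05521/0.00833333 → 6, 0.00098/0.00416667 → 0; chars 60.

DB12pa60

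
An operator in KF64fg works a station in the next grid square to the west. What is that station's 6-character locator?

KF64eg

Longitude subsquare f = 5; −1 → 4 = e.
The latitude characters are unchanged.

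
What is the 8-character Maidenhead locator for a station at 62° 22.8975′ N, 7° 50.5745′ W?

IP62bj81

Shift to the Maidenhead origin (180°W, 90°S): lon 172.15709, lat 152.38162.
Field: 172.15709/20 → 8 → I, 152.38162/10 → 15 → P; chars IP.
Square: 12.15709/2 → 6, 2.38162/1 → 2; chars 62.
Subsquare: 0.15709/0.0833333 → 1 → b, 0.38162/0.0416667 → 9 → j; chars bj.
Extended square: 0.07376/0.00833333 → 8, 0.00662/0.00416667 → 1; chars 81.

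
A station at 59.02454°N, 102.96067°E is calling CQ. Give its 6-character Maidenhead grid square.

OO19la

Offset from 180°W / 90°S: lon 282.9607°, lat 149.0245°.
Field: lon ⌊282.9607/20⌋ = 14 → O; lat ⌊149.0245/10⌋ = 14 → O.
Square: lon ⌊2.9607/2⌋ = 1; lat ⌊9.0245/1⌋ = 9.
Subsquare: lon ⌊0.9607/0.0833333⌋ = 11 → l; lat ⌊0.0245/0.0416667⌋ = 0 → a.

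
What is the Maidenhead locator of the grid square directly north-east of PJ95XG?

QJ05ah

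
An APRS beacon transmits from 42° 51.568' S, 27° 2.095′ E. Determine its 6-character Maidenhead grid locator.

KE37md

Shift to the Maidenhead origin (180°W, 90°S): lon 207.0349, lat 47.1405.
Field: 207.0349/20 → 10 → K, 47.1405/10 → 4 → E; chars KE.
Square: 7.0349/2 → 3, 7.1405/1 → 7; chars 37.
Subsquare: 1.0349/0.0833333 → 12 → m, 0.1405/0.0416667 → 3 → d; chars md.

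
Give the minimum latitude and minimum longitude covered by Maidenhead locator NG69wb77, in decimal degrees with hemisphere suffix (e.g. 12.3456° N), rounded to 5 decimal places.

Field N=13, G=6: +13·20° lon, +6·10° lat → SW at lon 80°, lat -30°.
Square 6, 9: +6·2° lon, +9·1° lat → SW at lon 92°, lat -21°.
Subsquare w=22, b=1: +22·0.0833333° lon, +1·0.0416667° lat → SW at lon 93.8333°, lat -20.9583°.
Extended square 7, 7: +7·0.00833333° lon, +7·0.00416667° lat → SW at lon 93.8917°, lat -20.9292°.
latitude 20.92917° S, longitude 93.89167° E.

20.92917° S, 93.89167° E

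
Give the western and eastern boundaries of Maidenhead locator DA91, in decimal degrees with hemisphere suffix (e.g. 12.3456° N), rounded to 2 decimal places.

Field D=3, A=0: +3·20° lon, +0·10° lat → SW at lon -120°, lat -90°.
Square 9, 1: +9·2° lon, +1·1° lat → SW at lon -102°, lat -89°.
Cell spans 2° lon × 1° lat.
west 102.00° W, east 100.00° W.

102.00° W, 100.00° W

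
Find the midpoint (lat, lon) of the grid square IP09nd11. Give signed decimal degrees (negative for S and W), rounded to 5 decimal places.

69.13125, -18.90417

Field I=8, P=15: +8·20° lon, +15·10° lat → SW at lon -20°, lat 60°.
Square 0, 9: +0·2° lon, +9·1° lat → SW at lon -20°, lat 69°.
Subsquare n=13, d=3: +13·0.0833333° lon, +3·0.0416667° lat → SW at lon -18.9167°, lat 69.125°.
Extended square 1, 1: +1·0.00833333° lon, +1·0.00416667° lat → SW at lon -18.9083°, lat 69.1292°.
Cell spans 0.00833333° lon × 0.00416667° lat. Centre is SW corner plus half of each.
latitude 69.13125, longitude -18.90417.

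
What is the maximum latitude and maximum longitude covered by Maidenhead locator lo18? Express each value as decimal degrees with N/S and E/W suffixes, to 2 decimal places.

59.00° N, 44.00° E

Field L=11, O=14: +11·20° lon, +14·10° lat → SW at lon 40°, lat 50°.
Square 1, 8: +1·2° lon, +8·1° lat → SW at lon 42°, lat 58°.
Cell spans 2° lon × 1° lat. NE corner is SW corner plus one full cell.
latitude 59.00° N, longitude 44.00° E.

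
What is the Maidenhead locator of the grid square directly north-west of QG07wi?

QG07vj

Longitude subsquare w = 22; −1 → 21 = v.
Latitude subsquare i = 8; +1 → 9 = j.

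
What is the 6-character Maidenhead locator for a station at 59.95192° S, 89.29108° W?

Add 180° to longitude and 90° to latitude: 90.7089, 30.0481.
Field (20°×10°, letters A–R): lon ⌊90.7089/20⌋ = 4 → E; lat ⌊30.0481/10⌋ = 3 → D.
Square (2°×1°, digits 0–9): lon ⌊10.7089/2⌋ = 5; lat ⌊0.0481/1⌋ = 0.
Subsquare (5′×2.5′, letters a–x): lon ⌊0.7089/0.0833333⌋ = 8 → i; lat ⌊0.0481/0.0416667⌋ = 1 → b.

ED50ib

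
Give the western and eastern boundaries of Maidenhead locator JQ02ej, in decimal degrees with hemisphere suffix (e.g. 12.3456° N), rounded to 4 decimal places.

0.3333° E, 0.4167° E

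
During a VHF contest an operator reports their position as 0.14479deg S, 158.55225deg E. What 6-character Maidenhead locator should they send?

Add 180° to longitude and 90° to latitude: 338.5522, 89.8552.
Field (20°×10°, letters A–R): lon ⌊338.5522/20⌋ = 16 → Q; lat ⌊89.8552/10⌋ = 8 → I.
Square (2°×1°, digits 0–9): lon ⌊18.5522/2⌋ = 9; lat ⌊9.8552/1⌋ = 9.
Subsquare (5′×2.5′, letters a–x): lon ⌊0.5522/0.0833333⌋ = 6 → g; lat ⌊0.8552/0.0416667⌋ = 20 → u.

QI99gu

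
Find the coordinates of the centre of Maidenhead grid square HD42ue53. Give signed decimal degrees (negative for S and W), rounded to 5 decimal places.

Field H=7, D=3: +7·20° lon, +3·10° lat → SW at lon -40°, lat -60°.
Square 4, 2: +4·2° lon, +2·1° lat → SW at lon -32°, lat -58°.
Subsquare u=20, e=4: +20·0.0833333° lon, +4·0.0416667° lat → SW at lon -30.3333°, lat -57.8333°.
Extended square 5, 3: +5·0.00833333° lon, +3·0.00416667° lat → SW at lon -30.2917°, lat -57.8208°.
Cell spans 0.00833333° lon × 0.00416667° lat. Centre is SW corner plus half of each.
latitude -57.81875, longitude -30.28750.

-57.81875, -30.28750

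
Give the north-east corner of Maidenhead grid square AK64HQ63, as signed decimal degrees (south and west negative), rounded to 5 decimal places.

14.68333, -167.35833

Field A=0, K=10: +0·20° lon, +10·10° lat → SW at lon -180°, lat 10°.
Square 6, 4: +6·2° lon, +4·1° lat → SW at lon -168°, lat 14°.
Subsquare h=7, q=16: +7·0.0833333° lon, +16·0.0416667° lat → SW at lon -167.417°, lat 14.6667°.
Extended square 6, 3: +6·0.00833333° lon, +3·0.00416667° lat → SW at lon -167.367°, lat 14.6792°.
Cell spans 0.00833333° lon × 0.00416667° lat. NE corner is SW corner plus one full cell.
latitude 14.68333, longitude -167.35833.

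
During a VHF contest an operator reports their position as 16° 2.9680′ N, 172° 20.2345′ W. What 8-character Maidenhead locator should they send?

AK36tb91

Offset from 180°W / 90°S: lon 7.66276°, lat 106.04947°.
Field: 7.66276/20 → 0 → A, 106.04947/10 → 10 → K; chars AK.
Square: 7.66276/2 → 3, 6.04947/1 → 6; chars 36.
Subsquare: 1.66276/0.0833333 → 19 → t, 0.04947/0.0416667 → 1 → b; chars tb.
Extended square: 0.07942/0.00833333 → 9, 0.00780/0.00416667 → 1; chars 91.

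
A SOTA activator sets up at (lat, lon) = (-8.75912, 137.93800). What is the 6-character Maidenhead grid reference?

PI81xf

Offset from 180°W / 90°S: lon 317.9380°, lat 81.2409°.
Field (20°×10°, letters A–R): lon ⌊317.9380/20⌋ = 15 → P; lat ⌊81.2409/10⌋ = 8 → I.
Square (2°×1°, digits 0–9): lon ⌊17.9380/2⌋ = 8; lat ⌊1.2409/1⌋ = 1.
Subsquare (5′×2.5′, letters a–x): lon ⌊1.9380/0.0833333⌋ = 23 → x; lat ⌊0.2409/0.0416667⌋ = 5 → f.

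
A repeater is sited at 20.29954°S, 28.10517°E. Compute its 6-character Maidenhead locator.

KG49bq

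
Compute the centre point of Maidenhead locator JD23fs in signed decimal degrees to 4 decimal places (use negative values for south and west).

-56.2292, 4.4583

Field J=9, D=3: +9·20° lon, +3·10° lat → SW at lon 0°, lat -60°.
Square 2, 3: +2·2° lon, +3·1° lat → SW at lon 4°, lat -57°.
Subsquare f=5, s=18: +5·0.0833333° lon, +18·0.0416667° lat → SW at lon 4.41667°, lat -56.25°.
Cell spans 0.0833333° lon × 0.0416667° lat. Centre is SW corner plus half of each.
latitude -56.2292, longitude 4.4583.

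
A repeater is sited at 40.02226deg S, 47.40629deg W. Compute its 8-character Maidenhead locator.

GE69hx14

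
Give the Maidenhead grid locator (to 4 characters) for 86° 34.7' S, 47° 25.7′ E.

LA33

Shift to the Maidenhead origin (180°W, 90°S): lon 227.43, lat 3.42.
Field: 227.43/20 → 11 → L, 3.42/10 → 0 → A; chars LA.
Square: 7.43/2 → 3, 3.42/1 → 3; chars 33.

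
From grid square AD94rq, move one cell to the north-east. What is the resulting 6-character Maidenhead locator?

AD94sr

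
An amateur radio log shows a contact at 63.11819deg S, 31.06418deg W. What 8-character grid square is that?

Add 180° to longitude and 90° to latitude: 148.93582, 26.88181.
Field: 148.93582/20 → 7 → H, 26.88181/10 → 2 → C; chars HC.
Square: 8.93582/2 → 4, 6.88181/1 → 6; chars 46.
Subsquare: 0.93582/0.0833333 → 11 → l, 0.88181/0.0416667 → 21 → v; chars lv.
Extended square: 0.01915/0.00833333 → 2, 0.00681/0.00416667 → 1; chars 21.

HC46lv21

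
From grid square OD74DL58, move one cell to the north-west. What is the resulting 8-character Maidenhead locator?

Longitude extended square 5; −1 → 4.
Latitude extended square 8; +1 → 9.

OD74dl49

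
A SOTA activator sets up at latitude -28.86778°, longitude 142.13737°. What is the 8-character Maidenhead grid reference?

QG11bd61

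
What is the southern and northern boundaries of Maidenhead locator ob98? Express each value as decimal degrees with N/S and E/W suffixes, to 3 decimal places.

72.000° S, 71.000° S

Field O=14, B=1: +14·20° lon, +1·10° lat → SW at lon 100°, lat -80°.
Square 9, 8: +9·2° lon, +8·1° lat → SW at lon 118°, lat -72°.
Cell spans 2° lon × 1° lat.
south 72.000° S, north 71.000° S.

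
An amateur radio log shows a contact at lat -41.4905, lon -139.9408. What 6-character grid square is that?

CE08am

Add 180° to longitude and 90° to latitude: 40.0592, 48.5095.
Field: 40.0592/20 → 2 → C, 48.5095/10 → 4 → E; chars CE.
Square: 0.0592/2 → 0, 8.5095/1 → 8; chars 08.
Subsquare: 0.0592/0.0833333 → 0 → a, 0.5095/0.0416667 → 12 → m; chars am.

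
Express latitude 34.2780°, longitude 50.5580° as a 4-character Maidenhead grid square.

Shift to the Maidenhead origin (180°W, 90°S): lon 230.56, lat 124.28.
Field: 230.56/20 → 11 → L, 124.28/10 → 12 → M; chars LM.
Square: 10.56/2 → 5, 4.28/1 → 4; chars 54.

LM54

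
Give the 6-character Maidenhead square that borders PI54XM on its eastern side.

PI64am

Longitude subsquare x = 23; +1 → 24, wraps to 0 = a, carry into square.
Longitude square 5; +1 → 6.
The latitude characters are unchanged.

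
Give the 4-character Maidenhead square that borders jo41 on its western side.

Longitude square 4; −1 → 3.
The latitude characters are unchanged.

JO31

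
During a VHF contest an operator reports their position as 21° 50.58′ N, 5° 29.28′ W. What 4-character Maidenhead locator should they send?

IL71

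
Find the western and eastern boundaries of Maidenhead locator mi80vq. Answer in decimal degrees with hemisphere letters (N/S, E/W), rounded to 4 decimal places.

77.7500° E, 77.8333° E

Field M=12, I=8: +12·20° lon, +8·10° lat → SW at lon 60°, lat -10°.
Square 8, 0: +8·2° lon, +0·1° lat → SW at lon 76°, lat -10°.
Subsquare v=21, q=16: +21·0.0833333° lon, +16·0.0416667° lat → SW at lon 77.75°, lat -9.33333°.
Cell spans 0.0833333° lon × 0.0416667° lat.
west 77.7500° E, east 77.8333° E.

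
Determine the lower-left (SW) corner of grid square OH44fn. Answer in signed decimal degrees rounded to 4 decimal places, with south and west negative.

Field O=14, H=7: +14·20° lon, +7·10° lat → SW at lon 100°, lat -20°.
Square 4, 4: +4·2° lon, +4·1° lat → SW at lon 108°, lat -16°.
Subsquare f=5, n=13: +5·0.0833333° lon, +13·0.0416667° lat → SW at lon 108.417°, lat -15.4583°.
latitude -15.4583, longitude 108.4167.

-15.4583, 108.4167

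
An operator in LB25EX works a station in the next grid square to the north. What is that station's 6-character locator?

Latitude subsquare x = 23; +1 → 24, wraps to 0 = a, carry into square.
Latitude square 5; +1 → 6.
The longitude characters are unchanged.

LB26ea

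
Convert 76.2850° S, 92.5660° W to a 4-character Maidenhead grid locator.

Add 180° to longitude and 90° to latitude: 87.43, 13.72.
Field: lon ⌊87.43/20⌋ = 4 → E; lat ⌊13.72/10⌋ = 1 → B.
Square: lon ⌊7.43/2⌋ = 3; lat ⌊3.72/1⌋ = 3.

EB33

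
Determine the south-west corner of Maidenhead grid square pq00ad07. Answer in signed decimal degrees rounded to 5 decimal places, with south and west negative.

70.15417, 120.00000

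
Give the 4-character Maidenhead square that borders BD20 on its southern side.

Latitude square 0; −1 → -1, wraps to 9, carry into field.
Latitude field D = 3; −1 → 2 = C.
The longitude characters are unchanged.

BC29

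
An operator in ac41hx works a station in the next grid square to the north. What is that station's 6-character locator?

AC42ha

Latitude subsquare x = 23; +1 → 24, wraps to 0 = a, carry into square.
Latitude square 1; +1 → 2.
The longitude characters are unchanged.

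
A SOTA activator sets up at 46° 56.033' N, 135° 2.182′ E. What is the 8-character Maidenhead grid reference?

PN76mw44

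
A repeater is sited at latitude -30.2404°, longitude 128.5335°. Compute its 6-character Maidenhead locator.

PF49gs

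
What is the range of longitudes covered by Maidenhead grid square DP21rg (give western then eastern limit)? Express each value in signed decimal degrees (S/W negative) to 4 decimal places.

-114.5833, -114.5000

Field D=3, P=15: +3·20° lon, +15·10° lat → SW at lon -120°, lat 60°.
Square 2, 1: +2·2° lon, +1·1° lat → SW at lon -116°, lat 61°.
Subsquare r=17, g=6: +17·0.0833333° lon, +6·0.0416667° lat → SW at lon -114.583°, lat 61.25°.
Cell spans 0.0833333° lon × 0.0416667° lat.
west -114.5833, east -114.5000.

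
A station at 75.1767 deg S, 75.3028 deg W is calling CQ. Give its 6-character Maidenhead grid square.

FB24it

Offset from 180°W / 90°S: lon 104.6972°, lat 14.8233°.
Field: 104.6972/20 → 5 → F, 14.8233/10 → 1 → B; chars FB.
Square: 4.6972/2 → 2, 4.8233/1 → 4; chars 24.
Subsquare: 0.6972/0.0833333 → 8 → i, 0.8233/0.0416667 → 19 → t; chars it.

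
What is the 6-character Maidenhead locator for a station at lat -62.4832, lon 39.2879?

Offset from 180°W / 90°S: lon 219.2879°, lat 27.5168°.
Field: 219.2879/20 → 10 → K, 27.5168/10 → 2 → C; chars KC.
Square: 19.2879/2 → 9, 7.5168/1 → 7; chars 97.
Subsquare: 1.2879/0.0833333 → 15 → p, 0.5168/0.0416667 → 12 → m; chars pm.

KC97pm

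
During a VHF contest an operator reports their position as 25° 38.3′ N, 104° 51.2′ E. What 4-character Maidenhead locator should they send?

OL25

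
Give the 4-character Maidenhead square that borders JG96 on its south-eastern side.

Longitude square 9; +1 → 10, wraps to 0, carry into field.
Longitude field J = 9; +1 → 10 = K.
Latitude square 6; −1 → 5.

KG05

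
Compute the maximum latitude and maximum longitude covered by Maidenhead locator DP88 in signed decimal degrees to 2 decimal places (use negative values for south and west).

Field D=3, P=15: +3·20° lon, +15·10° lat → SW at lon -120°, lat 60°.
Square 8, 8: +8·2° lon, +8·1° lat → SW at lon -104°, lat 68°.
Cell spans 2° lon × 1° lat. NE corner is SW corner plus one full cell.
latitude 69.00, longitude -102.00.

69.00, -102.00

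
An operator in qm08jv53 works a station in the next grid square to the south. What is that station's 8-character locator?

QM08jv52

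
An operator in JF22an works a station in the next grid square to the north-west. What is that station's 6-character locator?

JF12xo

Longitude subsquare a = 0; −1 → -1, wraps to 23 = x, carry into square.
Longitude square 2; −1 → 1.
Latitude subsquare n = 13; +1 → 14 = o.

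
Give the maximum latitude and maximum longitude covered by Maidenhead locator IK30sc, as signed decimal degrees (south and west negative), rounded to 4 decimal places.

10.1250, -12.4167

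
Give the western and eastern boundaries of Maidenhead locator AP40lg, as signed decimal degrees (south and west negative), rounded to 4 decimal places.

-171.0833, -171.0000

Field A=0, P=15: +0·20° lon, +15·10° lat → SW at lon -180°, lat 60°.
Square 4, 0: +4·2° lon, +0·1° lat → SW at lon -172°, lat 60°.
Subsquare l=11, g=6: +11·0.0833333° lon, +6·0.0416667° lat → SW at lon -171.083°, lat 60.25°.
Cell spans 0.0833333° lon × 0.0416667° lat.
west -171.0833, east -171.0000.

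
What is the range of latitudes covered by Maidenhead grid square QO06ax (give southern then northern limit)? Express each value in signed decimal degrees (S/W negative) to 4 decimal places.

56.9583, 57.0000

Field Q=16, O=14: +16·20° lon, +14·10° lat → SW at lon 140°, lat 50°.
Square 0, 6: +0·2° lon, +6·1° lat → SW at lon 140°, lat 56°.
Subsquare a=0, x=23: +0·0.0833333° lon, +23·0.0416667° lat → SW at lon 140°, lat 56.9583°.
Cell spans 0.0833333° lon × 0.0416667° lat.
south 56.9583, north 57.0000.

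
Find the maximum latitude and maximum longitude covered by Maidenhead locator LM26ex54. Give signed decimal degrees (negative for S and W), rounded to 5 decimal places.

36.97917, 44.38333

Field L=11, M=12: +11·20° lon, +12·10° lat → SW at lon 40°, lat 30°.
Square 2, 6: +2·2° lon, +6·1° lat → SW at lon 44°, lat 36°.
Subsquare e=4, x=23: +4·0.0833333° lon, +23·0.0416667° lat → SW at lon 44.3333°, lat 36.9583°.
Extended square 5, 4: +5·0.00833333° lon, +4·0.00416667° lat → SW at lon 44.375°, lat 36.975°.
Cell spans 0.00833333° lon × 0.00416667° lat. NE corner is SW corner plus one full cell.
latitude 36.97917, longitude 44.38333.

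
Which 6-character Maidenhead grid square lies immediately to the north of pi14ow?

PI14ox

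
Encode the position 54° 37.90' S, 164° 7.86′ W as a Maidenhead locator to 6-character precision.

AD75wi

Offset from 180°W / 90°S: lon 15.8690°, lat 35.3683°.
Field (20°×10°, letters A–R): 15.8690/20 → 0 → A, 35.3683/10 → 3 → D; chars AD.
Square (2°×1°, digits 0–9): 15.8690/2 → 7, 5.3683/1 → 5; chars 75.
Subsquare (5′×2.5′, letters a–x): 1.8690/0.0833333 → 22 → w, 0.3683/0.0416667 → 8 → i; chars wi.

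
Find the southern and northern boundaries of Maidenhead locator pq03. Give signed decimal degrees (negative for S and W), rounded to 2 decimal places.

Field P=15, Q=16: +15·20° lon, +16·10° lat → SW at lon 120°, lat 70°.
Square 0, 3: +0·2° lon, +3·1° lat → SW at lon 120°, lat 73°.
Cell spans 2° lon × 1° lat.
south 73.00, north 74.00.

73.00, 74.00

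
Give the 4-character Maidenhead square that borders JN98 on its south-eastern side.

Longitude square 9; +1 → 10, wraps to 0, carry into field.
Longitude field J = 9; +1 → 10 = K.
Latitude square 8; −1 → 7.

KN07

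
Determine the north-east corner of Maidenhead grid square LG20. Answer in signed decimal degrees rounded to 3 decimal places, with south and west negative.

Field L=11, G=6: +11·20° lon, +6·10° lat → SW at lon 40°, lat -30°.
Square 2, 0: +2·2° lon, +0·1° lat → SW at lon 44°, lat -30°.
Cell spans 2° lon × 1° lat. NE corner is SW corner plus one full cell.
latitude -29.000, longitude 46.000.

-29.000, 46.000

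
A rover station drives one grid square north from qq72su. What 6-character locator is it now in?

QQ72sv

Latitude subsquare u = 20; +1 → 21 = v.
The longitude characters are unchanged.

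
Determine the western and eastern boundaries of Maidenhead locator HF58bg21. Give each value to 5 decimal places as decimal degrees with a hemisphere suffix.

29.90000° W, 29.89167° W

Field H=7, F=5: +7·20° lon, +5·10° lat → SW at lon -40°, lat -40°.
Square 5, 8: +5·2° lon, +8·1° lat → SW at lon -30°, lat -32°.
Subsquare b=1, g=6: +1·0.0833333° lon, +6·0.0416667° lat → SW at lon -29.9167°, lat -31.75°.
Extended square 2, 1: +2·0.00833333° lon, +1·0.00416667° lat → SW at lon -29.9°, lat -31.7458°.
Cell spans 0.00833333° lon × 0.00416667° lat.
west 29.90000° W, east 29.89167° W.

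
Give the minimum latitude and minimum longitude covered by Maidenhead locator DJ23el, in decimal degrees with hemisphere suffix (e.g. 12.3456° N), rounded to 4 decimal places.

3.4583° N, 115.6667° W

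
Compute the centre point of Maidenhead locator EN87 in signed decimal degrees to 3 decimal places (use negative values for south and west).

47.500, -83.000

Field E=4, N=13: +4·20° lon, +13·10° lat → SW at lon -100°, lat 40°.
Square 8, 7: +8·2° lon, +7·1° lat → SW at lon -84°, lat 47°.
Cell spans 2° lon × 1° lat. Centre is SW corner plus half of each.
latitude 47.500, longitude -83.000.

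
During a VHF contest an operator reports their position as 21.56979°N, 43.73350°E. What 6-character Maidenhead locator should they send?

LL11un

Shift to the Maidenhead origin (180°W, 90°S): lon 223.7335, lat 111.5698.
Field: lon ⌊223.7335/20⌋ = 11 → L; lat ⌊111.5698/10⌋ = 11 → L.
Square: lon ⌊3.7335/2⌋ = 1; lat ⌊1.5698/1⌋ = 1.
Subsquare: lon ⌊1.7335/0.0833333⌋ = 20 → u; lat ⌊0.5698/0.0416667⌋ = 13 → n.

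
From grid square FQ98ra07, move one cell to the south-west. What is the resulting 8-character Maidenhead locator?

Longitude extended square 0; −1 → -1, wraps to 9, carry into subsquare.
Longitude subsquare r = 17; −1 → 16 = q.
Latitude extended square 7; −1 → 6.

FQ98qa96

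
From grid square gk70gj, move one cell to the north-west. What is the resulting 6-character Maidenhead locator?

GK70fk

Longitude subsquare g = 6; −1 → 5 = f.
Latitude subsquare j = 9; +1 → 10 = k.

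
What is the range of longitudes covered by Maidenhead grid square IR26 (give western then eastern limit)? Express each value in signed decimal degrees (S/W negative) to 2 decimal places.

Field I=8, R=17: +8·20° lon, +17·10° lat → SW at lon -20°, lat 80°.
Square 2, 6: +2·2° lon, +6·1° lat → SW at lon -16°, lat 86°.
Cell spans 2° lon × 1° lat.
west -16.00, east -14.00.

-16.00, -14.00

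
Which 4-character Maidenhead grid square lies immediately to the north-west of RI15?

RI06

Longitude square 1; −1 → 0.
Latitude square 5; +1 → 6.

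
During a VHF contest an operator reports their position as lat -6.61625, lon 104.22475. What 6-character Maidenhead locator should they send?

OI23cj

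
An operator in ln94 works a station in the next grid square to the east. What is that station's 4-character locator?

Longitude square 9; +1 → 10, wraps to 0, carry into field.
Longitude field L = 11; +1 → 12 = M.
The latitude characters are unchanged.

MN04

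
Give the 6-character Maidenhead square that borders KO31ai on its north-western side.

Longitude subsquare a = 0; −1 → -1, wraps to 23 = x, carry into square.
Longitude square 3; −1 → 2.
Latitude subsquare i = 8; +1 → 9 = j.

KO21xj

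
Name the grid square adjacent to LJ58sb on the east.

LJ58tb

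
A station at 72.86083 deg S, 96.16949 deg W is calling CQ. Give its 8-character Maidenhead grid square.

Add 180° to longitude and 90° to latitude: 83.83051, 17.13917.
Field (20°×10°, letters A–R): 83.83051/20 → 4 → E, 17.13917/10 → 1 → B; chars EB.
Square (2°×1°, digits 0–9): 3.83051/2 → 1, 7.13917/1 → 7; chars 17.
Subsquare (5′×2.5′, letters a–x): 1.83051/0.0833333 → 21 → v, 0.13917/0.0416667 → 3 → d; chars vd.
Extended square (30″×15″, digits 0–9): 0.08051/0.00833333 → 9, 0.01417/0.00416667 → 3; chars 93.

EB17vd93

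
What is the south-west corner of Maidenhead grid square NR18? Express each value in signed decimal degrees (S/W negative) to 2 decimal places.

88.00, 82.00

Field N=13, R=17: +13·20° lon, +17·10° lat → SW at lon 80°, lat 80°.
Square 1, 8: +1·2° lon, +8·1° lat → SW at lon 82°, lat 88°.
latitude 88.00, longitude 82.00.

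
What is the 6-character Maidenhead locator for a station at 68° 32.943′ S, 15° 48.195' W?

IC21ck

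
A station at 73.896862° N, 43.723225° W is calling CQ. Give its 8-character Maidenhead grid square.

GQ83dv35

Offset from 180°W / 90°S: lon 136.27677°, lat 163.89686°.
Field: 136.27677/20 → 6 → G, 163.89686/10 → 16 → Q; chars GQ.
Square: 16.27677/2 → 8, 3.89686/1 → 3; chars 83.
Subsquare: 0.27677/0.0833333 → 3 → d, 0.89686/0.0416667 → 21 → v; chars dv.
Extended square: 0.02677/0.00833333 → 3, 0.02186/0.00416667 → 5; chars 35.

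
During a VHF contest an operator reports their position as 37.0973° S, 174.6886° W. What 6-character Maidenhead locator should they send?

AF22pv

Shift to the Maidenhead origin (180°W, 90°S): lon 5.3114, lat 52.9027.
Field (20°×10°, letters A–R): lon ⌊5.3114/20⌋ = 0 → A; lat ⌊52.9027/10⌋ = 5 → F.
Square (2°×1°, digits 0–9): lon ⌊5.3114/2⌋ = 2; lat ⌊2.9027/1⌋ = 2.
Subsquare (5′×2.5′, letters a–x): lon ⌊1.3114/0.0833333⌋ = 15 → p; lat ⌊0.9027/0.0416667⌋ = 21 → v.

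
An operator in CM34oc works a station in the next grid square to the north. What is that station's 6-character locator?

CM34od

Latitude subsquare c = 2; +1 → 3 = d.
The longitude characters are unchanged.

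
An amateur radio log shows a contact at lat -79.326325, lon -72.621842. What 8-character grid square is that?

Add 180° to longitude and 90° to latitude: 107.37816, 10.67368.
Field (20°×10°, letters A–R): lon ⌊107.37816/20⌋ = 5 → F; lat ⌊10.67368/10⌋ = 1 → B.
Square (2°×1°, digits 0–9): lon ⌊7.37816/2⌋ = 3; lat ⌊0.67368/1⌋ = 0.
Subsquare (5′×2.5′, letters a–x): lon ⌊1.37816/0.0833333⌋ = 16 → q; lat ⌊0.67368/0.0416667⌋ = 16 → q.
Extended square (30″×15″, digits 0–9): lon ⌊0.04482/0.00833333⌋ = 5; lat ⌊0.00701/0.00416667⌋ = 1.

FB30qq51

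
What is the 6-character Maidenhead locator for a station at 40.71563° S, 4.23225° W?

Shift to the Maidenhead origin (180°W, 90°S): lon 175.7678, lat 49.2844.
Field: 175.7678/20 → 8 → I, 49.2844/10 → 4 → E; chars IE.
Square: 15.7678/2 → 7, 9.2844/1 → 9; chars 79.
Subsquare: 1.7678/0.0833333 → 21 → v, 0.2844/0.0416667 → 6 → g; chars vg.

IE79vg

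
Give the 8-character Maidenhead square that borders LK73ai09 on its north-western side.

LK63xj90

Longitude extended square 0; −1 → -1, wraps to 9, carry into subsquare.
Longitude subsquare a = 0; −1 → -1, wraps to 23 = x, carry into square.
Longitude square 7; −1 → 6.
Latitude extended square 9; +1 → 10, wraps to 0, carry into subsquare.
Latitude subsquare i = 8; +1 → 9 = j.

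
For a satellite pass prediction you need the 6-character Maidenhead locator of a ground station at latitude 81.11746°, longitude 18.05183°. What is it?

JR91ac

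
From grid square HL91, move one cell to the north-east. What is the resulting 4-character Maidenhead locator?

IL02

Longitude square 9; +1 → 10, wraps to 0, carry into field.
Longitude field H = 7; +1 → 8 = I.
Latitude square 1; +1 → 2.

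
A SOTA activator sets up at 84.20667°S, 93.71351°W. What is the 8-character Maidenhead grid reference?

EA35dt40

Add 180° to longitude and 90° to latitude: 86.28649, 5.79333.
Field: lon ⌊86.28649/20⌋ = 4 → E; lat ⌊5.79333/10⌋ = 0 → A.
Square: lon ⌊6.28649/2⌋ = 3; lat ⌊5.79333/1⌋ = 5.
Subsquare: lon ⌊0.28649/0.0833333⌋ = 3 → d; lat ⌊0.79333/0.0416667⌋ = 19 → t.
Extended square: lon ⌊0.03649/0.00833333⌋ = 4; lat ⌊0.00166/0.00416667⌋ = 0.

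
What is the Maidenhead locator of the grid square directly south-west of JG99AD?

Longitude subsquare a = 0; −1 → -1, wraps to 23 = x, carry into square.
Longitude square 9; −1 → 8.
Latitude subsquare d = 3; −1 → 2 = c.

JG89xc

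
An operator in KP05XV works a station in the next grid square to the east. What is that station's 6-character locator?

Longitude subsquare x = 23; +1 → 24, wraps to 0 = a, carry into square.
Longitude square 0; +1 → 1.
The latitude characters are unchanged.

KP15av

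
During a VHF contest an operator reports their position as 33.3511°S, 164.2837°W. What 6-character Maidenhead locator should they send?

AF76up

Add 180° to longitude and 90° to latitude: 15.7163, 56.6489.
Field: lon ⌊15.7163/20⌋ = 0 → A; lat ⌊56.6489/10⌋ = 5 → F.
Square: lon ⌊15.7163/2⌋ = 7; lat ⌊6.6489/1⌋ = 6.
Subsquare: lon ⌊1.7163/0.0833333⌋ = 20 → u; lat ⌊0.6489/0.0416667⌋ = 15 → p.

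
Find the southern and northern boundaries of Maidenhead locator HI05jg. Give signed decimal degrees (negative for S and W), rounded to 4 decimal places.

-4.7500, -4.7083

Field H=7, I=8: +7·20° lon, +8·10° lat → SW at lon -40°, lat -10°.
Square 0, 5: +0·2° lon, +5·1° lat → SW at lon -40°, lat -5°.
Subsquare j=9, g=6: +9·0.0833333° lon, +6·0.0416667° lat → SW at lon -39.25°, lat -4.75°.
Cell spans 0.0833333° lon × 0.0416667° lat.
south -4.7500, north -4.7083.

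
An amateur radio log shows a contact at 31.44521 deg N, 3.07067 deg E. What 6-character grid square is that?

JM11mk

Offset from 180°W / 90°S: lon 183.0707°, lat 121.4452°.
Field: 183.0707/20 → 9 → J, 121.4452/10 → 12 → M; chars JM.
Square: 3.0707/2 → 1, 1.4452/1 → 1; chars 11.
Subsquare: 1.0707/0.0833333 → 12 → m, 0.4452/0.0416667 → 10 → k; chars mk.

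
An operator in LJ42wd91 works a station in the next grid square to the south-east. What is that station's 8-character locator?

Longitude extended square 9; +1 → 10, wraps to 0, carry into subsquare.
Longitude subsquare w = 22; +1 → 23 = x.
Latitude extended square 1; −1 → 0.

LJ42xd00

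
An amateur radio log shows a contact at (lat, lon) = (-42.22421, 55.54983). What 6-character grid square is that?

LE77ss

Add 180° to longitude and 90° to latitude: 235.5498, 47.7758.
Field (20°×10°, letters A–R): lon ⌊235.5498/20⌋ = 11 → L; lat ⌊47.7758/10⌋ = 4 → E.
Square (2°×1°, digits 0–9): lon ⌊15.5498/2⌋ = 7; lat ⌊7.7758/1⌋ = 7.
Subsquare (5′×2.5′, letters a–x): lon ⌊1.5498/0.0833333⌋ = 18 → s; lat ⌊0.7758/0.0416667⌋ = 18 → s.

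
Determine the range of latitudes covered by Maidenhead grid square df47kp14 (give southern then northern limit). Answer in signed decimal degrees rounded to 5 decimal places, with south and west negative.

-32.35833, -32.35417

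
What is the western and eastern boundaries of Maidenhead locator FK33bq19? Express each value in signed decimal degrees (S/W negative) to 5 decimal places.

-73.90833, -73.90000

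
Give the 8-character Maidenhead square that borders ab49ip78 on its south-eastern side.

AB49ip87

Longitude extended square 7; +1 → 8.
Latitude extended square 8; −1 → 7.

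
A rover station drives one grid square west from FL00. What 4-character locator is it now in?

EL90

Longitude square 0; −1 → -1, wraps to 9, carry into field.
Longitude field F = 5; −1 → 4 = E.
The latitude characters are unchanged.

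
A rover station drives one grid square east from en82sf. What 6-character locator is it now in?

EN82tf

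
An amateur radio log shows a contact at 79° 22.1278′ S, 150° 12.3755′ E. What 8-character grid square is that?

QB50cp41

Add 180° to longitude and 90° to latitude: 330.20626, 10.63120.
Field: lon ⌊330.20626/20⌋ = 16 → Q; lat ⌊10.63120/10⌋ = 1 → B.
Square: lon ⌊10.20626/2⌋ = 5; lat ⌊0.63120/1⌋ = 0.
Subsquare: lon ⌊0.20626/0.0833333⌋ = 2 → c; lat ⌊0.63120/0.0416667⌋ = 15 → p.
Extended square: lon ⌊0.03959/0.00833333⌋ = 4; lat ⌊0.00620/0.00416667⌋ = 1.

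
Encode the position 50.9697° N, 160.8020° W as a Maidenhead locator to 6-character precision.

Offset from 180°W / 90°S: lon 19.1980°, lat 140.9697°.
Field (20°×10°, letters A–R): lon ⌊19.1980/20⌋ = 0 → A; lat ⌊140.9697/10⌋ = 14 → O.
Square (2°×1°, digits 0–9): lon ⌊19.1980/2⌋ = 9; lat ⌊0.9697/1⌋ = 0.
Subsquare (5′×2.5′, letters a–x): lon ⌊1.1980/0.0833333⌋ = 14 → o; lat ⌊0.9697/0.0416667⌋ = 23 → x.

AO90ox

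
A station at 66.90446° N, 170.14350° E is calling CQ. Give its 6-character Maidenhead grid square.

Offset from 180°W / 90°S: lon 350.1435°, lat 156.9045°.
Field: lon ⌊350.1435/20⌋ = 17 → R; lat ⌊156.9045/10⌋ = 15 → P.
Square: lon ⌊10.1435/2⌋ = 5; lat ⌊6.9045/1⌋ = 6.
Subsquare: lon ⌊0.1435/0.0833333⌋ = 1 → b; lat ⌊0.9045/0.0416667⌋ = 21 → v.

RP56bv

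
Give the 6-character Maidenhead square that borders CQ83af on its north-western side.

CQ73xg

Longitude subsquare a = 0; −1 → -1, wraps to 23 = x, carry into square.
Longitude square 8; −1 → 7.
Latitude subsquare f = 5; +1 → 6 = g.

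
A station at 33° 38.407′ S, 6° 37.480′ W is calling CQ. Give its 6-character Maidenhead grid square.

Shift to the Maidenhead origin (180°W, 90°S): lon 173.3753, lat 56.3599.
Field: lon ⌊173.3753/20⌋ = 8 → I; lat ⌊56.3599/10⌋ = 5 → F.
Square: lon ⌊13.3753/2⌋ = 6; lat ⌊6.3599/1⌋ = 6.
Subsquare: lon ⌊1.3753/0.0833333⌋ = 16 → q; lat ⌊0.3599/0.0416667⌋ = 8 → i.

IF66qi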